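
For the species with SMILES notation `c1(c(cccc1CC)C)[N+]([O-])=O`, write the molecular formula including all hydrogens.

C9H11NO2

Heavy atoms from the SMILES: 9 C, 1 N, 2 O.
Implicit hydrogens by atom environment:
  3 × C (aromatic): 1 H each → 3
  3 × C (aromatic): no H
  2 × C: 3 H each → 6
  1 × C: 2 H
  1 × N (charge +1): no H
  1 × O: no H
  1 × O (charge -1): no H
  Total hydrogens = 11.
Molecular formula: C9H11NO2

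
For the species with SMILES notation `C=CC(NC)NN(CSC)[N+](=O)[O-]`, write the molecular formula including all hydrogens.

C6H14N4O2S

Heavy atoms from the SMILES: 6 C, 4 N, 2 O, 1 S.
Implicit hydrogens by atom environment:
  2 × C: 3 H each → 6
  2 × C: 2 H each → 4
  2 × C: 1 H each → 2
  2 × N: 1 H each → 2
  1 × N: no H
  1 × N (charge +1): no H
  1 × O: no H
  1 × O (charge -1): no H
  1 × S: no H
  Total hydrogens = 14.
Molecular formula: C6H14N4O2S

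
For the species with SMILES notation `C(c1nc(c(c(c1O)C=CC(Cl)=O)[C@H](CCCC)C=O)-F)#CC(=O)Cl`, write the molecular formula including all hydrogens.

C17H14Cl2FNO4

Heavy atoms from the SMILES: 17 C, 2 Cl, 1 F, 1 N, 4 O.
Implicit hydrogens by atom environment:
  5 × C (aromatic): no H
  4 × C: 1 H each → 4
  4 × C: no H
  3 × C: 2 H each → 6
  3 × O: no H
  2 × Cl: no H
  1 × C: 3 H
  1 × F: no H
  1 × N (aromatic): no H
  1 × O: 1 H
  Total hydrogens = 14.
Molecular formula: C17H14Cl2FNO4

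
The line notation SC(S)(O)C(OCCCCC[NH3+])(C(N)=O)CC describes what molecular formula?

C10H23N2O3S2+

Heavy atoms from the SMILES: 10 C, 2 N, 3 O, 2 S.
Implicit hydrogens by atom environment:
  6 × C: 2 H each → 12
  3 × C: no H
  2 × O: no H
  2 × S: 1 H each → 2
  1 × C: 3 H
  1 × N (charge +1): 3 H
  1 × N: 2 H
  1 × O: 1 H
  Total hydrogens = 23.
Net charge +1.
Molecular formula: C10H23N2O3S2+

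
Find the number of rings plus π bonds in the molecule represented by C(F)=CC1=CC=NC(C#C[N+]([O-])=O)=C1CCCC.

Molecular formula from the SMILES: C13H13FN2O2.
DoU = (2C + 2 + N − H − X)/2 = (2·13 + 2 + 2 − 13 − 1)/2 = 16/2 = 8.
(Structurally: 1 ring(s) + 7 π bond(s) = 8.)

8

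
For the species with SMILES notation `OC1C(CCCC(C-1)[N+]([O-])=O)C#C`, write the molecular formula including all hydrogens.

C9H13NO3

Heavy atoms from the SMILES: 9 C, 1 N, 3 O.
Implicit hydrogens by atom environment:
  4 × C: 2 H each → 8
  4 × C: 1 H each → 4
  1 × C: no H
  1 × N (charge +1): no H
  1 × O: 1 H
  1 × O: no H
  1 × O (charge -1): no H
  Total hydrogens = 13.
Molecular formula: C9H13NO3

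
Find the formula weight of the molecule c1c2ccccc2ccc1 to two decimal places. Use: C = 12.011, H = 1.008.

Molecular formula: C10H8.
M = 10×12.011 + 8×1.008 = 128.17 g/mol.

128.17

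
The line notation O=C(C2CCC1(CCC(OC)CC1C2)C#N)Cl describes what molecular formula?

Heavy atoms from the SMILES: 13 C, 1 Cl, 1 N, 2 O.
Implicit hydrogens by atom environment:
  6 × C: 2 H each → 12
  3 × C: 1 H each → 3
  3 × C: no H
  2 × O: no H
  1 × C: 3 H
  1 × Cl: no H
  1 × N: no H
  Total hydrogens = 18.
Molecular formula: C13H18ClNO2

C13H18ClNO2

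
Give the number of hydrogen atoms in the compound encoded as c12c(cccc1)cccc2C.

Hydrogens are implicit in SMILES; fill each atom to its normal valence:
  7 × C (aromatic): 1 H each → 7
  3 × C (aromatic): no H
  1 × C: 3 H
  Total hydrogens = 10.

10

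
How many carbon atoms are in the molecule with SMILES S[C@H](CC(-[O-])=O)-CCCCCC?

9

The symbol for carbon appears 9 times in the SMILES.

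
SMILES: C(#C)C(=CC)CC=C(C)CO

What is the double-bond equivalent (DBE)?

4

Molecular formula from the SMILES: C10H14O.
DoU = (2C + 2 + N − H − X)/2 = (2·10 + 2 + 0 − 14 − 0)/2 = 8/2 = 4.
(Structurally: 0 ring(s) + 4 π bond(s) = 4.)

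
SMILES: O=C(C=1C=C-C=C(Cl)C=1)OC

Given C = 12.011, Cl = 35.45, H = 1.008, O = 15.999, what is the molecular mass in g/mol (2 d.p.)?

Molecular formula: C8H7ClO2.
M = 8×12.011 + 1×35.45 + 7×1.008 + 2×15.999 = 170.59 g/mol.

170.59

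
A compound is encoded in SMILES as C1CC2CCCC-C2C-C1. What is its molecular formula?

C10H18

Heavy atoms from the SMILES: 10 C.
Implicit hydrogens by atom environment:
  8 × C: 2 H each → 16
  2 × C: 1 H each → 2
  Total hydrogens = 18.
Molecular formula: C10H18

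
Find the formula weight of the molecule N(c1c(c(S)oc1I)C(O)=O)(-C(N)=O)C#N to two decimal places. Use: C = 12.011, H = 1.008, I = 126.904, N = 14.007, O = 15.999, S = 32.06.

353.09

Molecular formula: C7H4IN3O4S.
M = 7×12.011 + 4×1.008 + 1×126.904 + 3×14.007 + 4×15.999 + 1×32.06 = 353.09 g/mol.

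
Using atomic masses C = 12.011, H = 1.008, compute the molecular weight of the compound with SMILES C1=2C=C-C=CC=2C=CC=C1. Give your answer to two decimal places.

128.17

Molecular formula: C10H8.
M = 10×12.011 + 8×1.008 = 128.17 g/mol.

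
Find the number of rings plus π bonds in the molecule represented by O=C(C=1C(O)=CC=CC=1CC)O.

Molecular formula from the SMILES: C9H10O3.
DoU = (2C + 2 + N − H − X)/2 = (2·9 + 2 + 0 − 10 − 0)/2 = 10/2 = 5.
(Structurally: 1 ring(s) + 4 π bond(s) = 5.)

5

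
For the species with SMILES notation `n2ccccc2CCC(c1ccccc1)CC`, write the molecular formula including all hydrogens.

Heavy atoms from the SMILES: 16 C, 1 N.
Implicit hydrogens by atom environment:
  9 × C (aromatic): 1 H each → 9
  3 × C: 2 H each → 6
  2 × C (aromatic): no H
  1 × C: 3 H
  1 × C: 1 H
  1 × N (aromatic): no H
  Total hydrogens = 19.
Molecular formula: C16H19N

C16H19N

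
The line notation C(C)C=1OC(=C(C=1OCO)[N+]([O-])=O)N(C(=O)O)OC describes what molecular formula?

Heavy atoms from the SMILES: 9 C, 2 N, 8 O.
Implicit hydrogens by atom environment:
  4 × C (aromatic): no H
  4 × O: no H
  2 × C: 3 H each → 6
  2 × C: 2 H each → 4
  2 × O: 1 H each → 2
  1 × C: no H
  1 × N: no H
  1 × N (charge +1): no H
  1 × O (aromatic): no H
  1 × O (charge -1): no H
  Total hydrogens = 12.
Molecular formula: C9H12N2O8

C9H12N2O8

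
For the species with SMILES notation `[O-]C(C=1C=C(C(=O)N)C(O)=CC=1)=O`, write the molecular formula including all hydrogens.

Heavy atoms from the SMILES: 8 C, 1 N, 4 O.
Implicit hydrogens by atom environment:
  3 × C (aromatic): 1 H each → 3
  3 × C (aromatic): no H
  2 × C: no H
  2 × O: no H
  1 × N: 2 H
  1 × O: 1 H
  1 × O (charge -1): no H
  Total hydrogens = 6.
Net charge -1.
Molecular formula: C8H6NO4-

C8H6NO4-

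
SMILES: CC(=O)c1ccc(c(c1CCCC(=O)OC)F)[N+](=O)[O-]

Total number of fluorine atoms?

The symbol for fluorine appears 1 time in the SMILES.

1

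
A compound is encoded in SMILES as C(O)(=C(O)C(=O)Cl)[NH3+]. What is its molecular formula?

Heavy atoms from the SMILES: 3 C, 1 Cl, 1 N, 3 O.
Implicit hydrogens by atom environment:
  3 × C: no H
  2 × O: 1 H each → 2
  1 × Cl: no H
  1 × N (charge +1): 3 H
  1 × O: no H
  Total hydrogens = 5.
Net charge +1.
Molecular formula: C3H5ClNO3+

C3H5ClNO3+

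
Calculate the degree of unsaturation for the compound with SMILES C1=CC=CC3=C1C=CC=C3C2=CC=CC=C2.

11

Molecular formula from the SMILES: C16H12.
DoU = (2C + 2 + N − H − X)/2 = (2·16 + 2 + 0 − 12 − 0)/2 = 22/2 = 11.
(Structurally: 3 ring(s) + 8 π bond(s) = 11.)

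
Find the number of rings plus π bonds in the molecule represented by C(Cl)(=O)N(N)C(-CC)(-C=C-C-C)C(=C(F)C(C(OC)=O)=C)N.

5

Molecular formula from the SMILES: C14H21ClFN3O3.
DoU = (2C + 2 + N − H − X)/2 = (2·14 + 2 + 3 − 21 − 2)/2 = 10/2 = 5.
(Structurally: 0 ring(s) + 5 π bond(s) = 5.)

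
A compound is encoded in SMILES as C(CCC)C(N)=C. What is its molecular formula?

C6H13N

Heavy atoms from the SMILES: 6 C, 1 N.
Implicit hydrogens by atom environment:
  4 × C: 2 H each → 8
  1 × C: 3 H
  1 × C: no H
  1 × N: 2 H
  Total hydrogens = 13.
Molecular formula: C6H13N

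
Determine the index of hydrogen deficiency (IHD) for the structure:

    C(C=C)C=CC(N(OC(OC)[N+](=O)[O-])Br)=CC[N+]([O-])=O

Molecular formula from the SMILES: C10H14BrN3O6.
DoU = (2C + 2 + N − H − X)/2 = (2·10 + 2 + 3 − 14 − 1)/2 = 10/2 = 5.
(Structurally: 0 ring(s) + 5 π bond(s) = 5.)

5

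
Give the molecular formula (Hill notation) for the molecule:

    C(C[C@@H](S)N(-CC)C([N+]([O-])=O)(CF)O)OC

Heavy atoms from the SMILES: 8 C, 1 F, 2 N, 4 O, 1 S.
Implicit hydrogens by atom environment:
  4 × C: 2 H each → 8
  2 × C: 3 H each → 6
  2 × O: no H
  1 × C: 1 H
  1 × C: no H
  1 × F: no H
  1 × N: no H
  1 × N (charge +1): no H
  1 × O: 1 H
  1 × O (charge -1): no H
  1 × S: 1 H
  Total hydrogens = 17.
Molecular formula: C8H17FN2O4S

C8H17FN2O4S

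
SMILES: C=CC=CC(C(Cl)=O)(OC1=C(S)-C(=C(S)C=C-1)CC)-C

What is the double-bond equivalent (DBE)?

Molecular formula from the SMILES: C15H17ClO2S2.
DoU = (2C + 2 + N − H − X)/2 = (2·15 + 2 + 0 − 17 − 1)/2 = 14/2 = 7.
(Structurally: 1 ring(s) + 6 π bond(s) = 7.)

7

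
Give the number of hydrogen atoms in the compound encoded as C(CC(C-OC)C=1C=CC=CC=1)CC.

Hydrogens are implicit in SMILES; fill each atom to its normal valence:
  5 × C (aromatic): 1 H each → 5
  4 × C: 2 H each → 8
  2 × C: 3 H each → 6
  1 × C: 1 H
  1 × C (aromatic): no H
  1 × O: no H
  Total hydrogens = 20.

20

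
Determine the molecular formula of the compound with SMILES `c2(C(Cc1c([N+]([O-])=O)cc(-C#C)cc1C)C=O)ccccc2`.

C18H15NO3

Heavy atoms from the SMILES: 18 C, 1 N, 3 O.
Implicit hydrogens by atom environment:
  7 × C (aromatic): 1 H each → 7
  5 × C (aromatic): no H
  3 × C: 1 H each → 3
  2 × O: no H
  1 × C: 3 H
  1 × C: 2 H
  1 × C: no H
  1 × N (charge +1): no H
  1 × O (charge -1): no H
  Total hydrogens = 15.
Molecular formula: C18H15NO3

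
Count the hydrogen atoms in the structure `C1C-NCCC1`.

Hydrogens are implicit in SMILES; fill each atom to its normal valence:
  5 × C: 2 H each → 10
  1 × N: 1 H
  Total hydrogens = 11.

11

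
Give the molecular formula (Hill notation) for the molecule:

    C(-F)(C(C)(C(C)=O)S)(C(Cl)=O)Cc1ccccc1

Heavy atoms from the SMILES: 13 C, 1 Cl, 1 F, 2 O, 1 S.
Implicit hydrogens by atom environment:
  5 × C (aromatic): 1 H each → 5
  4 × C: no H
  2 × C: 3 H each → 6
  2 × O: no H
  1 × C: 2 H
  1 × C (aromatic): no H
  1 × Cl: no H
  1 × F: no H
  1 × S: 1 H
  Total hydrogens = 14.
Molecular formula: C13H14ClFO2S

C13H14ClFO2S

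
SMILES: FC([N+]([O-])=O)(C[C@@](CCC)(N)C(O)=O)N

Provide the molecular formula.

Heavy atoms from the SMILES: 7 C, 1 F, 3 N, 4 O.
Implicit hydrogens by atom environment:
  3 × C: 2 H each → 6
  3 × C: no H
  2 × N: 2 H each → 4
  2 × O: no H
  1 × C: 3 H
  1 × F: no H
  1 × N (charge +1): no H
  1 × O: 1 H
  1 × O (charge -1): no H
  Total hydrogens = 14.
Molecular formula: C7H14FN3O4

C7H14FN3O4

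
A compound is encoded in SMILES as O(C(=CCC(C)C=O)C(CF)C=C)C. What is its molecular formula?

Heavy atoms from the SMILES: 11 C, 1 F, 2 O.
Implicit hydrogens by atom environment:
  5 × C: 1 H each → 5
  3 × C: 2 H each → 6
  2 × C: 3 H each → 6
  2 × O: no H
  1 × C: no H
  1 × F: no H
  Total hydrogens = 17.
Molecular formula: C11H17FO2

C11H17FO2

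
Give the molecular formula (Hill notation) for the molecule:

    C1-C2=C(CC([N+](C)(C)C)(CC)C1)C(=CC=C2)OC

Heavy atoms from the SMILES: 16 C, 1 N, 1 O.
Implicit hydrogens by atom environment:
  5 × C: 3 H each → 15
  4 × C: 2 H each → 8
  3 × C (aromatic): 1 H each → 3
  3 × C (aromatic): no H
  1 × C: no H
  1 × N (charge +1): no H
  1 × O: no H
  Total hydrogens = 26.
Net charge +1.
Molecular formula: C16H26NO+

C16H26NO+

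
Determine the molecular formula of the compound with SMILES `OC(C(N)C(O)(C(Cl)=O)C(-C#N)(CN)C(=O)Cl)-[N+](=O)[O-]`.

Heavy atoms from the SMILES: 8 C, 2 Cl, 4 N, 6 O.
Implicit hydrogens by atom environment:
  5 × C: no H
  3 × O: no H
  2 × C: 1 H each → 2
  2 × Cl: no H
  2 × N: 2 H each → 4
  2 × O: 1 H each → 2
  1 × C: 2 H
  1 × N: no H
  1 × N (charge +1): no H
  1 × O (charge -1): no H
  Total hydrogens = 10.
Molecular formula: C8H10Cl2N4O6

C8H10Cl2N4O6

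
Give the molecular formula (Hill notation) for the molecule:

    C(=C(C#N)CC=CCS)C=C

Heavy atoms from the SMILES: 9 C, 1 N, 1 S.
Implicit hydrogens by atom environment:
  4 × C: 1 H each → 4
  3 × C: 2 H each → 6
  2 × C: no H
  1 × N: no H
  1 × S: 1 H
  Total hydrogens = 11.
Molecular formula: C9H11NS

C9H11NS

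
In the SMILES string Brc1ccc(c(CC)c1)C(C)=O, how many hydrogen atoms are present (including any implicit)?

Hydrogens are implicit in SMILES; fill each atom to its normal valence:
  3 × C (aromatic): 1 H each → 3
  3 × C (aromatic): no H
  2 × C: 3 H each → 6
  1 × Br: no H
  1 × C: 2 H
  1 × C: no H
  1 × O: no H
  Total hydrogens = 11.

11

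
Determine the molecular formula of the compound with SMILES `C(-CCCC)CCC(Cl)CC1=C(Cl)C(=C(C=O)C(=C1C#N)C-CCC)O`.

Heavy atoms from the SMILES: 21 C, 2 Cl, 1 N, 2 O.
Implicit hydrogens by atom environment:
  10 × C: 2 H each → 20
  6 × C (aromatic): no H
  2 × C: 3 H each → 6
  2 × C: 1 H each → 2
  2 × Cl: no H
  1 × C: no H
  1 × N: no H
  1 × O: 1 H
  1 × O: no H
  Total hydrogens = 29.
Molecular formula: C21H29Cl2NO2

C21H29Cl2NO2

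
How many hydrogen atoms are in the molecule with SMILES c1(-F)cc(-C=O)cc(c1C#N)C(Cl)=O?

3

Hydrogens are implicit in SMILES; fill each atom to its normal valence:
  4 × C (aromatic): no H
  2 × C (aromatic): 1 H each → 2
  2 × C: no H
  2 × O: no H
  1 × C: 1 H
  1 × Cl: no H
  1 × F: no H
  1 × N: no H
  Total hydrogens = 3.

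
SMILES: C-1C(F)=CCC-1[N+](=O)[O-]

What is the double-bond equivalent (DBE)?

Molecular formula from the SMILES: C5H6FNO2.
DoU = (2C + 2 + N − H − X)/2 = (2·5 + 2 + 1 − 6 − 1)/2 = 6/2 = 3.
(Structurally: 1 ring(s) + 2 π bond(s) = 3.)

3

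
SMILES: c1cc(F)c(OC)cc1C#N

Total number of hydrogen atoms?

Hydrogens are implicit in SMILES; fill each atom to its normal valence:
  3 × C (aromatic): 1 H each → 3
  3 × C (aromatic): no H
  1 × C: 3 H
  1 × C: no H
  1 × F: no H
  1 × N: no H
  1 × O: no H
  Total hydrogens = 6.

6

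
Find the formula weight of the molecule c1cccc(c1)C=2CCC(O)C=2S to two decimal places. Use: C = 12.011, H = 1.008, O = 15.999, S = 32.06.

Molecular formula: C11H12OS.
M = 11×12.011 + 12×1.008 + 1×15.999 + 1×32.06 = 192.28 g/mol.

192.28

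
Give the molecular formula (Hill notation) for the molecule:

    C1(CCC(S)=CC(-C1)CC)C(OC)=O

C11H18O2S

Heavy atoms from the SMILES: 11 C, 2 O, 1 S.
Implicit hydrogens by atom environment:
  4 × C: 2 H each → 8
  3 × C: 1 H each → 3
  2 × C: 3 H each → 6
  2 × C: no H
  2 × O: no H
  1 × S: 1 H
  Total hydrogens = 18.
Molecular formula: C11H18O2S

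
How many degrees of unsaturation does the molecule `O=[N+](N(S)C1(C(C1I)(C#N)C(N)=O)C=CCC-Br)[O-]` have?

6

Molecular formula from the SMILES: C9H10BrIN4O3S.
DoU = (2C + 2 + N − H − X)/2 = (2·9 + 2 + 4 − 10 − 2)/2 = 12/2 = 6.
(Structurally: 1 ring(s) + 5 π bond(s) = 6.)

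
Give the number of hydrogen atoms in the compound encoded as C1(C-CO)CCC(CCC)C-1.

20

Hydrogens are implicit in SMILES; fill each atom to its normal valence:
  7 × C: 2 H each → 14
  2 × C: 1 H each → 2
  1 × C: 3 H
  1 × O: 1 H
  Total hydrogens = 20.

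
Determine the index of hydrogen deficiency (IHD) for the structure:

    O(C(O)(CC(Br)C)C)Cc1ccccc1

4

Molecular formula from the SMILES: C12H17BrO2.
DoU = (2C + 2 + N − H − X)/2 = (2·12 + 2 + 0 − 17 − 1)/2 = 8/2 = 4.
(Structurally: 1 ring(s) + 3 π bond(s) = 4.)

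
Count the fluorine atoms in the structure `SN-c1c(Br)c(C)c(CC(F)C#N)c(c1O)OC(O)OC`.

1

The symbol for fluorine appears 1 time in the SMILES.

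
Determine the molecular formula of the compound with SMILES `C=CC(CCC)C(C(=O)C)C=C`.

Heavy atoms from the SMILES: 11 C, 1 O.
Implicit hydrogens by atom environment:
  4 × C: 2 H each → 8
  4 × C: 1 H each → 4
  2 × C: 3 H each → 6
  1 × C: no H
  1 × O: no H
  Total hydrogens = 18.
Molecular formula: C11H18O

C11H18O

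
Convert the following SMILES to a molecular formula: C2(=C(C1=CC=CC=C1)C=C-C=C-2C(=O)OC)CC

C16H16O2

Heavy atoms from the SMILES: 16 C, 2 O.
Implicit hydrogens by atom environment:
  8 × C (aromatic): 1 H each → 8
  4 × C (aromatic): no H
  2 × C: 3 H each → 6
  2 × O: no H
  1 × C: 2 H
  1 × C: no H
  Total hydrogens = 16.
Molecular formula: C16H16O2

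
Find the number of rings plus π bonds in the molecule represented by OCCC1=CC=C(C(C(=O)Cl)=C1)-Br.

5

Molecular formula from the SMILES: C9H8BrClO2.
DoU = (2C + 2 + N − H − X)/2 = (2·9 + 2 + 0 − 8 − 2)/2 = 10/2 = 5.
(Structurally: 1 ring(s) + 4 π bond(s) = 5.)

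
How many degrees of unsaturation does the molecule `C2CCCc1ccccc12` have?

Molecular formula from the SMILES: C10H12.
DoU = (2C + 2 + N − H − X)/2 = (2·10 + 2 + 0 − 12 − 0)/2 = 10/2 = 5.
(Structurally: 2 ring(s) + 3 π bond(s) = 5.)

5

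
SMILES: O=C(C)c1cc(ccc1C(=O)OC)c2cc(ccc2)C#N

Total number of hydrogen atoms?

Hydrogens are implicit in SMILES; fill each atom to its normal valence:
  7 × C (aromatic): 1 H each → 7
  5 × C (aromatic): no H
  3 × C: no H
  3 × O: no H
  2 × C: 3 H each → 6
  1 × N: no H
  Total hydrogens = 13.

13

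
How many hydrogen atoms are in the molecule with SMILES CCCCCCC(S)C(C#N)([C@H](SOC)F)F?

19

Hydrogens are implicit in SMILES; fill each atom to its normal valence:
  5 × C: 2 H each → 10
  2 × C: 3 H each → 6
  2 × C: 1 H each → 2
  2 × C: no H
  2 × F: no H
  1 × N: no H
  1 × O: no H
  1 × S: 1 H
  1 × S: no H
  Total hydrogens = 19.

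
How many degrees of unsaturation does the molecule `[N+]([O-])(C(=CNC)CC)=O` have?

Molecular formula from the SMILES: C5H10N2O2.
DoU = (2C + 2 + N − H − X)/2 = (2·5 + 2 + 2 − 10 − 0)/2 = 4/2 = 2.
(Structurally: 0 ring(s) + 2 π bond(s) = 2.)

2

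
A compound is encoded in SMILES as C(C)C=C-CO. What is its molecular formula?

C5H10O

Heavy atoms from the SMILES: 5 C, 1 O.
Implicit hydrogens by atom environment:
  2 × C: 2 H each → 4
  2 × C: 1 H each → 2
  1 × C: 3 H
  1 × O: 1 H
  Total hydrogens = 10.
Molecular formula: C5H10O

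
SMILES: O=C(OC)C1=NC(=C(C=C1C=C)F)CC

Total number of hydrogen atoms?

12

Hydrogens are implicit in SMILES; fill each atom to its normal valence:
  4 × C (aromatic): no H
  2 × C: 3 H each → 6
  2 × C: 2 H each → 4
  2 × O: no H
  1 × C (aromatic): 1 H
  1 × C: 1 H
  1 × C: no H
  1 × F: no H
  1 × N (aromatic): no H
  Total hydrogens = 12.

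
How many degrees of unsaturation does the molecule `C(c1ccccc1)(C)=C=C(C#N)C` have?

8

Molecular formula from the SMILES: C12H11N.
DoU = (2C + 2 + N − H − X)/2 = (2·12 + 2 + 1 − 11 − 0)/2 = 16/2 = 8.
(Structurally: 1 ring(s) + 7 π bond(s) = 8.)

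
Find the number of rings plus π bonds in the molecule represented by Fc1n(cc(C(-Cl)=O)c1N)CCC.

4

Molecular formula from the SMILES: C8H10ClFN2O.
DoU = (2C + 2 + N − H − X)/2 = (2·8 + 2 + 2 − 10 − 2)/2 = 8/2 = 4.
(Structurally: 1 ring(s) + 3 π bond(s) = 4.)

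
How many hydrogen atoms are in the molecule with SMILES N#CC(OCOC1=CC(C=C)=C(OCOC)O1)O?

Hydrogens are implicit in SMILES; fill each atom to its normal valence:
  4 × O: no H
  3 × C: 2 H each → 6
  3 × C (aromatic): no H
  2 × C: 1 H each → 2
  1 × C: 3 H
  1 × C (aromatic): 1 H
  1 × C: no H
  1 × N: no H
  1 × O: 1 H
  1 × O (aromatic): no H
  Total hydrogens = 13.

13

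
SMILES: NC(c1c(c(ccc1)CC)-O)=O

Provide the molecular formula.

Heavy atoms from the SMILES: 9 C, 1 N, 2 O.
Implicit hydrogens by atom environment:
  3 × C (aromatic): 1 H each → 3
  3 × C (aromatic): no H
  1 × C: 3 H
  1 × C: 2 H
  1 × C: no H
  1 × N: 2 H
  1 × O: 1 H
  1 × O: no H
  Total hydrogens = 11.
Molecular formula: C9H11NO2

C9H11NO2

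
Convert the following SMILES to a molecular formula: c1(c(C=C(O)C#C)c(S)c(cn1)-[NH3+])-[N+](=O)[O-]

Heavy atoms from the SMILES: 9 C, 3 N, 3 O, 1 S.
Implicit hydrogens by atom environment:
  4 × C (aromatic): no H
  2 × C: 1 H each → 2
  2 × C: no H
  1 × C (aromatic): 1 H
  1 × N (charge +1): 3 H
  1 × N (aromatic): no H
  1 × N (charge +1): no H
  1 × O: 1 H
  1 × O: no H
  1 × O (charge -1): no H
  1 × S: 1 H
  Total hydrogens = 8.
Net charge +1.
Molecular formula: C9H8N3O3S+

C9H8N3O3S+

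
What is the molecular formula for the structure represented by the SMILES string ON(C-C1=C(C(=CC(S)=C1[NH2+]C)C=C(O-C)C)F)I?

C12H17FIN2O2S+

Heavy atoms from the SMILES: 12 C, 1 F, 1 I, 2 N, 2 O, 1 S.
Implicit hydrogens by atom environment:
  5 × C (aromatic): no H
  3 × C: 3 H each → 9
  1 × C: 2 H
  1 × C (aromatic): 1 H
  1 × C: 1 H
  1 × C: no H
  1 × F: no H
  1 × I: no H
  1 × N (charge +1): 2 H
  1 × N: no H
  1 × O: 1 H
  1 × O: no H
  1 × S: 1 H
  Total hydrogens = 17.
Net charge +1.
Molecular formula: C12H17FIN2O2S+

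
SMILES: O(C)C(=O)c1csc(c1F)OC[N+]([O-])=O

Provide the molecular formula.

Heavy atoms from the SMILES: 7 C, 1 F, 1 N, 5 O, 1 S.
Implicit hydrogens by atom environment:
  4 × O: no H
  3 × C (aromatic): no H
  1 × C: 3 H
  1 × C: 2 H
  1 × C (aromatic): 1 H
  1 × C: no H
  1 × F: no H
  1 × N (charge +1): no H
  1 × O (charge -1): no H
  1 × S (aromatic): no H
  Total hydrogens = 6.
Molecular formula: C7H6FNO5S

C7H6FNO5S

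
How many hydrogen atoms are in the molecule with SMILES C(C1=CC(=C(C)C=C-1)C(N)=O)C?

13

Hydrogens are implicit in SMILES; fill each atom to its normal valence:
  3 × C (aromatic): 1 H each → 3
  3 × C (aromatic): no H
  2 × C: 3 H each → 6
  1 × C: 2 H
  1 × C: no H
  1 × N: 2 H
  1 × O: no H
  Total hydrogens = 13.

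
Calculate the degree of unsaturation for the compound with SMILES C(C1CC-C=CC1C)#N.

Molecular formula from the SMILES: C8H11N.
DoU = (2C + 2 + N − H − X)/2 = (2·8 + 2 + 1 − 11 − 0)/2 = 8/2 = 4.
(Structurally: 1 ring(s) + 3 π bond(s) = 4.)

4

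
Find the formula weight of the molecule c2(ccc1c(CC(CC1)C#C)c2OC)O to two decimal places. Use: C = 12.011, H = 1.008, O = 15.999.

Molecular formula: C13H14O2.
M = 13×12.011 + 14×1.008 + 2×15.999 = 202.25 g/mol.

202.25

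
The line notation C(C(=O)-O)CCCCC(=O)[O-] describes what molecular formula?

Heavy atoms from the SMILES: 7 C, 4 O.
Implicit hydrogens by atom environment:
  5 × C: 2 H each → 10
  2 × C: no H
  2 × O: no H
  1 × O: 1 H
  1 × O (charge -1): no H
  Total hydrogens = 11.
Net charge -1.
Molecular formula: C7H11O4-

C7H11O4-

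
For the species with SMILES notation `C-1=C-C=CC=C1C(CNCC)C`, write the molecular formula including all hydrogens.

C11H17N

Heavy atoms from the SMILES: 11 C, 1 N.
Implicit hydrogens by atom environment:
  5 × C (aromatic): 1 H each → 5
  2 × C: 3 H each → 6
  2 × C: 2 H each → 4
  1 × C: 1 H
  1 × C (aromatic): no H
  1 × N: 1 H
  Total hydrogens = 17.
Molecular formula: C11H17N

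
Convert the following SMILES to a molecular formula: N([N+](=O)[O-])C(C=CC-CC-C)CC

C9H18N2O2

Heavy atoms from the SMILES: 9 C, 2 N, 2 O.
Implicit hydrogens by atom environment:
  4 × C: 2 H each → 8
  3 × C: 1 H each → 3
  2 × C: 3 H each → 6
  1 × N: 1 H
  1 × N (charge +1): no H
  1 × O: no H
  1 × O (charge -1): no H
  Total hydrogens = 18.
Molecular formula: C9H18N2O2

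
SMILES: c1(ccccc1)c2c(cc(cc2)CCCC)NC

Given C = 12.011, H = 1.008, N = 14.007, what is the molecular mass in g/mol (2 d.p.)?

239.36

Molecular formula: C17H21N.
M = 17×12.011 + 21×1.008 + 1×14.007 = 239.36 g/mol.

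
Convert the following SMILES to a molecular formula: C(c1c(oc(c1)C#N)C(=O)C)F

Heavy atoms from the SMILES: 8 C, 1 F, 1 N, 2 O.
Implicit hydrogens by atom environment:
  3 × C (aromatic): no H
  2 × C: no H
  1 × C: 3 H
  1 × C: 2 H
  1 × C (aromatic): 1 H
  1 × F: no H
  1 × N: no H
  1 × O (aromatic): no H
  1 × O: no H
  Total hydrogens = 6.
Molecular formula: C8H6FNO2

C8H6FNO2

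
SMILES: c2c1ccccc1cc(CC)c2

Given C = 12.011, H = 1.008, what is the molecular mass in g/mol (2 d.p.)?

Molecular formula: C12H12.
M = 12×12.011 + 12×1.008 = 156.23 g/mol.

156.23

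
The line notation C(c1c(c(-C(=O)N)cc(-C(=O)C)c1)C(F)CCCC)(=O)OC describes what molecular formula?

Heavy atoms from the SMILES: 16 C, 1 F, 1 N, 4 O.
Implicit hydrogens by atom environment:
  4 × C (aromatic): no H
  4 × O: no H
  3 × C: 3 H each → 9
  3 × C: 2 H each → 6
  3 × C: no H
  2 × C (aromatic): 1 H each → 2
  1 × C: 1 H
  1 × F: no H
  1 × N: 2 H
  Total hydrogens = 20.
Molecular formula: C16H20FNO4

C16H20FNO4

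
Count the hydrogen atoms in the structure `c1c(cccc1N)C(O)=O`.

7

Hydrogens are implicit in SMILES; fill each atom to its normal valence:
  4 × C (aromatic): 1 H each → 4
  2 × C (aromatic): no H
  1 × C: no H
  1 × N: 2 H
  1 × O: 1 H
  1 × O: no H
  Total hydrogens = 7.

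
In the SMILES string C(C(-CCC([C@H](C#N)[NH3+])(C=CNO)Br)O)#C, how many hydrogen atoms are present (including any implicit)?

Hydrogens are implicit in SMILES; fill each atom to its normal valence:
  5 × C: 1 H each → 5
  3 × C: no H
  2 × C: 2 H each → 4
  2 × O: 1 H each → 2
  1 × Br: no H
  1 × N (charge +1): 3 H
  1 × N: 1 H
  1 × N: no H
  Total hydrogens = 15.

15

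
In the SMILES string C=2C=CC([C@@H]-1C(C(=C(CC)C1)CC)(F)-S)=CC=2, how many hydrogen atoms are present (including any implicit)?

Hydrogens are implicit in SMILES; fill each atom to its normal valence:
  5 × C (aromatic): 1 H each → 5
  3 × C: 2 H each → 6
  3 × C: no H
  2 × C: 3 H each → 6
  1 × C: 1 H
  1 × C (aromatic): no H
  1 × F: no H
  1 × S: 1 H
  Total hydrogens = 19.

19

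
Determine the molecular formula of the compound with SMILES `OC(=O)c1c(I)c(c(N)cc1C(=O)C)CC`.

Heavy atoms from the SMILES: 11 C, 1 I, 1 N, 3 O.
Implicit hydrogens by atom environment:
  5 × C (aromatic): no H
  2 × C: 3 H each → 6
  2 × C: no H
  2 × O: no H
  1 × C: 2 H
  1 × C (aromatic): 1 H
  1 × I: no H
  1 × N: 2 H
  1 × O: 1 H
  Total hydrogens = 12.
Molecular formula: C11H12INO3

C11H12INO3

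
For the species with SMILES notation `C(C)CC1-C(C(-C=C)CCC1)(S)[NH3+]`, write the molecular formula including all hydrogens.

C11H22NS+

Heavy atoms from the SMILES: 11 C, 1 N, 1 S.
Implicit hydrogens by atom environment:
  6 × C: 2 H each → 12
  3 × C: 1 H each → 3
  1 × C: 3 H
  1 × C: no H
  1 × N (charge +1): 3 H
  1 × S: 1 H
  Total hydrogens = 22.
Net charge +1.
Molecular formula: C11H22NS+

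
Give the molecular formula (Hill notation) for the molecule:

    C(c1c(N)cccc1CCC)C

C11H17N

Heavy atoms from the SMILES: 11 C, 1 N.
Implicit hydrogens by atom environment:
  3 × C: 2 H each → 6
  3 × C (aromatic): 1 H each → 3
  3 × C (aromatic): no H
  2 × C: 3 H each → 6
  1 × N: 2 H
  Total hydrogens = 17.
Molecular formula: C11H17N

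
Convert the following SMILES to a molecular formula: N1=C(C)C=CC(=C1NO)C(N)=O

Heavy atoms from the SMILES: 7 C, 3 N, 2 O.
Implicit hydrogens by atom environment:
  3 × C (aromatic): no H
  2 × C (aromatic): 1 H each → 2
  1 × C: 3 H
  1 × C: no H
  1 × N: 2 H
  1 × N: 1 H
  1 × N (aromatic): no H
  1 × O: 1 H
  1 × O: no H
  Total hydrogens = 9.
Molecular formula: C7H9N3O2

C7H9N3O2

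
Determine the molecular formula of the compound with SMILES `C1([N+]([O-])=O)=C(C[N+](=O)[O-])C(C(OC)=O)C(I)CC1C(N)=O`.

C10H12IN3O7

Heavy atoms from the SMILES: 10 C, 1 I, 3 N, 7 O.
Implicit hydrogens by atom environment:
  5 × O: no H
  4 × C: no H
  3 × C: 1 H each → 3
  2 × C: 2 H each → 4
  2 × N (charge +1): no H
  2 × O (charge -1): no H
  1 × C: 3 H
  1 × I: no H
  1 × N: 2 H
  Total hydrogens = 12.
Molecular formula: C10H12IN3O7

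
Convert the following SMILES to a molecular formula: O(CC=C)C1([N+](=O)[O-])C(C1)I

Heavy atoms from the SMILES: 6 C, 1 I, 1 N, 3 O.
Implicit hydrogens by atom environment:
  3 × C: 2 H each → 6
  2 × C: 1 H each → 2
  2 × O: no H
  1 × C: no H
  1 × I: no H
  1 × N (charge +1): no H
  1 × O (charge -1): no H
  Total hydrogens = 8.
Molecular formula: C6H8INO3

C6H8INO3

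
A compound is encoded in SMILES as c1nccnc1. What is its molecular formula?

C4H4N2

Heavy atoms from the SMILES: 4 C, 2 N.
Implicit hydrogens by atom environment:
  4 × C (aromatic): 1 H each → 4
  2 × N (aromatic): no H
  Total hydrogens = 4.
Molecular formula: C4H4N2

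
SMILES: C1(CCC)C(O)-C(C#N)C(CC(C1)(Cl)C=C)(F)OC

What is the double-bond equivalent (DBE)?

4

Molecular formula from the SMILES: C14H21ClFNO2.
DoU = (2C + 2 + N − H − X)/2 = (2·14 + 2 + 1 − 21 − 2)/2 = 8/2 = 4.
(Structurally: 1 ring(s) + 3 π bond(s) = 4.)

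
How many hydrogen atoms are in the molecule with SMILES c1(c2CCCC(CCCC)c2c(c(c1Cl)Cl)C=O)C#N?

Hydrogens are implicit in SMILES; fill each atom to its normal valence:
  6 × C: 2 H each → 12
  6 × C (aromatic): no H
  2 × C: 1 H each → 2
  2 × Cl: no H
  1 × C: 3 H
  1 × C: no H
  1 × N: no H
  1 × O: no H
  Total hydrogens = 17.

17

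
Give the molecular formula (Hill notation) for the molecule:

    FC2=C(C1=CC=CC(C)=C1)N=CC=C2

Heavy atoms from the SMILES: 12 C, 1 F, 1 N.
Implicit hydrogens by atom environment:
  7 × C (aromatic): 1 H each → 7
  4 × C (aromatic): no H
  1 × C: 3 H
  1 × F: no H
  1 × N (aromatic): no H
  Total hydrogens = 10.
Molecular formula: C12H10FN

C12H10FN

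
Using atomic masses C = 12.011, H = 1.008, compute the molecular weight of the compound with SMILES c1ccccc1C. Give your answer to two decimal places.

92.14

Molecular formula: C7H8.
M = 7×12.011 + 8×1.008 = 92.14 g/mol.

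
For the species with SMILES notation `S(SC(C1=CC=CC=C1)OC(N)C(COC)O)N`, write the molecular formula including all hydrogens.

C11H18N2O3S2

Heavy atoms from the SMILES: 11 C, 2 N, 3 O, 2 S.
Implicit hydrogens by atom environment:
  5 × C (aromatic): 1 H each → 5
  3 × C: 1 H each → 3
  2 × N: 2 H each → 4
  2 × O: no H
  2 × S: no H
  1 × C: 3 H
  1 × C: 2 H
  1 × C (aromatic): no H
  1 × O: 1 H
  Total hydrogens = 18.
Molecular formula: C11H18N2O3S2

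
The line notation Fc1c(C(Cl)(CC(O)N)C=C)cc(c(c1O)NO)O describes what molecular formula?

C11H14ClFN2O4

Heavy atoms from the SMILES: 11 C, 1 Cl, 1 F, 2 N, 4 O.
Implicit hydrogens by atom environment:
  5 × C (aromatic): no H
  4 × O: 1 H each → 4
  2 × C: 2 H each → 4
  2 × C: 1 H each → 2
  1 × C (aromatic): 1 H
  1 × C: no H
  1 × Cl: no H
  1 × F: no H
  1 × N: 2 H
  1 × N: 1 H
  Total hydrogens = 14.
Molecular formula: C11H14ClFN2O4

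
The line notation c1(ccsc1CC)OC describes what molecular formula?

C7H10OS

Heavy atoms from the SMILES: 7 C, 1 O, 1 S.
Implicit hydrogens by atom environment:
  2 × C: 3 H each → 6
  2 × C (aromatic): 1 H each → 2
  2 × C (aromatic): no H
  1 × C: 2 H
  1 × O: no H
  1 × S (aromatic): no H
  Total hydrogens = 10.
Molecular formula: C7H10OS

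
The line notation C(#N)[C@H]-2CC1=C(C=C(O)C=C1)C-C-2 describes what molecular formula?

Heavy atoms from the SMILES: 11 C, 1 N, 1 O.
Implicit hydrogens by atom environment:
  3 × C: 2 H each → 6
  3 × C (aromatic): 1 H each → 3
  3 × C (aromatic): no H
  1 × C: 1 H
  1 × C: no H
  1 × N: no H
  1 × O: 1 H
  Total hydrogens = 11.
Molecular formula: C11H11NO

C11H11NO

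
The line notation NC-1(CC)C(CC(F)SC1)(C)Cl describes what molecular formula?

Heavy atoms from the SMILES: 8 C, 1 Cl, 1 F, 1 N, 1 S.
Implicit hydrogens by atom environment:
  3 × C: 2 H each → 6
  2 × C: 3 H each → 6
  2 × C: no H
  1 × C: 1 H
  1 × Cl: no H
  1 × F: no H
  1 × N: 2 H
  1 × S: no H
  Total hydrogens = 15.
Molecular formula: C8H15ClFNS

C8H15ClFNS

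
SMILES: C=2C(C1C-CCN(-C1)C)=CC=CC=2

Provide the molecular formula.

C12H17N

Heavy atoms from the SMILES: 12 C, 1 N.
Implicit hydrogens by atom environment:
  5 × C (aromatic): 1 H each → 5
  4 × C: 2 H each → 8
  1 × C: 3 H
  1 × C: 1 H
  1 × C (aromatic): no H
  1 × N: no H
  Total hydrogens = 17.
Molecular formula: C12H17N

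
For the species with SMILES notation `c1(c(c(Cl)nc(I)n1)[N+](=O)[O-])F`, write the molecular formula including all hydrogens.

C4ClFIN3O2

Heavy atoms from the SMILES: 4 C, 1 Cl, 1 F, 1 I, 3 N, 2 O.
Implicit hydrogens by atom environment:
  4 × C (aromatic): no H
  2 × N (aromatic): no H
  1 × Cl: no H
  1 × F: no H
  1 × I: no H
  1 × N (charge +1): no H
  1 × O: no H
  1 × O (charge -1): no H
  Total hydrogens = 0.
Molecular formula: C4ClFIN3O2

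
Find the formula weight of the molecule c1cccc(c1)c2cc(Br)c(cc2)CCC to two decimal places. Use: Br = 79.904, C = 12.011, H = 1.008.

Molecular formula: C15H15Br.
M = 1×79.904 + 15×12.011 + 15×1.008 = 275.19 g/mol.

275.19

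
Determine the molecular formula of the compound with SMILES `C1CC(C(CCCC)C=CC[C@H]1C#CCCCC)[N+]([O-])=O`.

Heavy atoms from the SMILES: 18 C, 1 N, 2 O.
Implicit hydrogens by atom environment:
  9 × C: 2 H each → 18
  5 × C: 1 H each → 5
  2 × C: 3 H each → 6
  2 × C: no H
  1 × N (charge +1): no H
  1 × O: no H
  1 × O (charge -1): no H
  Total hydrogens = 29.
Molecular formula: C18H29NO2

C18H29NO2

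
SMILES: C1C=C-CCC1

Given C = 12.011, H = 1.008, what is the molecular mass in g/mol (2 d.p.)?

82.15

Molecular formula: C6H10.
M = 6×12.011 + 10×1.008 = 82.15 g/mol.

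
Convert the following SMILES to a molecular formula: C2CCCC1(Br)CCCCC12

C10H17Br

Heavy atoms from the SMILES: 1 Br, 10 C.
Implicit hydrogens by atom environment:
  8 × C: 2 H each → 16
  1 × Br: no H
  1 × C: 1 H
  1 × C: no H
  Total hydrogens = 17.
Molecular formula: C10H17Br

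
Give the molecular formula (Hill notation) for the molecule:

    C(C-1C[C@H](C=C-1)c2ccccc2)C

Heavy atoms from the SMILES: 13 C.
Implicit hydrogens by atom environment:
  5 × C (aromatic): 1 H each → 5
  4 × C: 1 H each → 4
  2 × C: 2 H each → 4
  1 × C: 3 H
  1 × C (aromatic): no H
  Total hydrogens = 16.
Molecular formula: C13H16

C13H16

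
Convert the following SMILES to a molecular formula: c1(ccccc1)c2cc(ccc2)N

C12H11N

Heavy atoms from the SMILES: 12 C, 1 N.
Implicit hydrogens by atom environment:
  9 × C (aromatic): 1 H each → 9
  3 × C (aromatic): no H
  1 × N: 2 H
  Total hydrogens = 11.
Molecular formula: C12H11N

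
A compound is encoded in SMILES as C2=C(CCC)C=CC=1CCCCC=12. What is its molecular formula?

Heavy atoms from the SMILES: 13 C.
Implicit hydrogens by atom environment:
  6 × C: 2 H each → 12
  3 × C (aromatic): 1 H each → 3
  3 × C (aromatic): no H
  1 × C: 3 H
  Total hydrogens = 18.
Molecular formula: C13H18

C13H18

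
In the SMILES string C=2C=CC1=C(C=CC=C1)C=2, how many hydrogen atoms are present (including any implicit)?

8

Hydrogens are implicit in SMILES; fill each atom to its normal valence:
  8 × C (aromatic): 1 H each → 8
  2 × C (aromatic): no H
  Total hydrogens = 8.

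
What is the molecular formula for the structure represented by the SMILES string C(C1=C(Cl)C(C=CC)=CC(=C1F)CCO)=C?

Heavy atoms from the SMILES: 13 C, 1 Cl, 1 F, 1 O.
Implicit hydrogens by atom environment:
  5 × C (aromatic): no H
  3 × C: 2 H each → 6
  3 × C: 1 H each → 3
  1 × C: 3 H
  1 × C (aromatic): 1 H
  1 × Cl: no H
  1 × F: no H
  1 × O: 1 H
  Total hydrogens = 14.
Molecular formula: C13H14ClFO

C13H14ClFO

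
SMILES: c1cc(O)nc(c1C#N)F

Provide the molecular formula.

Heavy atoms from the SMILES: 6 C, 1 F, 2 N, 1 O.
Implicit hydrogens by atom environment:
  3 × C (aromatic): no H
  2 × C (aromatic): 1 H each → 2
  1 × C: no H
  1 × F: no H
  1 × N (aromatic): no H
  1 × N: no H
  1 × O: 1 H
  Total hydrogens = 3.
Molecular formula: C6H3FN2O

C6H3FN2O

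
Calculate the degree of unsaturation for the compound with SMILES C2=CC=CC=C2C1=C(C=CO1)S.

7

Molecular formula from the SMILES: C10H8OS.
DoU = (2C + 2 + N − H − X)/2 = (2·10 + 2 + 0 − 8 − 0)/2 = 14/2 = 7.
(Structurally: 2 ring(s) + 5 π bond(s) = 7.)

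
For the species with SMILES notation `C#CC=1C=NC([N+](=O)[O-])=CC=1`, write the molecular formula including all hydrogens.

C7H4N2O2

Heavy atoms from the SMILES: 7 C, 2 N, 2 O.
Implicit hydrogens by atom environment:
  3 × C (aromatic): 1 H each → 3
  2 × C (aromatic): no H
  1 × C: 1 H
  1 × C: no H
  1 × N (aromatic): no H
  1 × N (charge +1): no H
  1 × O: no H
  1 × O (charge -1): no H
  Total hydrogens = 4.
Molecular formula: C7H4N2O2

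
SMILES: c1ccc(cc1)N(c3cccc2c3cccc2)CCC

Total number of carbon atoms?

The symbol for carbon appears 19 times in the SMILES. Lowercase c denotes aromatic carbon and counts toward C.

19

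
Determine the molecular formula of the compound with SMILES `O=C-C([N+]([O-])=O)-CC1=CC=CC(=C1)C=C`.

Heavy atoms from the SMILES: 11 C, 1 N, 3 O.
Implicit hydrogens by atom environment:
  4 × C (aromatic): 1 H each → 4
  3 × C: 1 H each → 3
  2 × C: 2 H each → 4
  2 × C (aromatic): no H
  2 × O: no H
  1 × N (charge +1): no H
  1 × O (charge -1): no H
  Total hydrogens = 11.
Molecular formula: C11H11NO3

C11H11NO3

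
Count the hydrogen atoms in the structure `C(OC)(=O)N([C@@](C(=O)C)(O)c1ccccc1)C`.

Hydrogens are implicit in SMILES; fill each atom to its normal valence:
  5 × C (aromatic): 1 H each → 5
  3 × C: 3 H each → 9
  3 × C: no H
  3 × O: no H
  1 × C (aromatic): no H
  1 × N: no H
  1 × O: 1 H
  Total hydrogens = 15.

15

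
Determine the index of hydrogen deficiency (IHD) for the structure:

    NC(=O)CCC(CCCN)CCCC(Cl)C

1

Molecular formula from the SMILES: C12H25ClN2O.
DoU = (2C + 2 + N − H − X)/2 = (2·12 + 2 + 2 − 25 − 1)/2 = 2/2 = 1.
(Structurally: 0 ring(s) + 1 π bond(s) = 1.)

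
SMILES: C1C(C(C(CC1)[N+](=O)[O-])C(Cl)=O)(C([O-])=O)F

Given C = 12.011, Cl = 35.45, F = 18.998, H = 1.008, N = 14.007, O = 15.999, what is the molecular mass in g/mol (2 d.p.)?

252.60

Molecular formula: C8H8ClFNO5-.
M = 8×12.011 + 1×35.45 + 1×18.998 + 8×1.008 + 1×14.007 + 5×15.999 = 252.60 g/mol.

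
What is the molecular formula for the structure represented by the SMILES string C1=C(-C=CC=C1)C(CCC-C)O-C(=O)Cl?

Heavy atoms from the SMILES: 12 C, 1 Cl, 2 O.
Implicit hydrogens by atom environment:
  5 × C (aromatic): 1 H each → 5
  3 × C: 2 H each → 6
  2 × O: no H
  1 × C: 3 H
  1 × C: 1 H
  1 × C: no H
  1 × C (aromatic): no H
  1 × Cl: no H
  Total hydrogens = 15.
Molecular formula: C12H15ClO2

C12H15ClO2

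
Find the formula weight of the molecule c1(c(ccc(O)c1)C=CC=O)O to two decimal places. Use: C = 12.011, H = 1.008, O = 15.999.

Molecular formula: C9H8O3.
M = 9×12.011 + 8×1.008 + 3×15.999 = 164.16 g/mol.

164.16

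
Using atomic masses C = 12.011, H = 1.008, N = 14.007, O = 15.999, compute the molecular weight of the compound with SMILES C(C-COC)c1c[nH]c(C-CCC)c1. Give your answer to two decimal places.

Molecular formula: C12H21NO.
M = 12×12.011 + 21×1.008 + 1×14.007 + 1×15.999 = 195.31 g/mol.

195.31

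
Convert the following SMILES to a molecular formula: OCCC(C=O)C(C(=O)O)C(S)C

Heavy atoms from the SMILES: 8 C, 4 O, 1 S.
Implicit hydrogens by atom environment:
  4 × C: 1 H each → 4
  2 × C: 2 H each → 4
  2 × O: 1 H each → 2
  2 × O: no H
  1 × C: 3 H
  1 × C: no H
  1 × S: 1 H
  Total hydrogens = 14.
Molecular formula: C8H14O4S

C8H14O4S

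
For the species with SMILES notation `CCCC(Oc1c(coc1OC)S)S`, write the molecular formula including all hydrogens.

Heavy atoms from the SMILES: 9 C, 3 O, 2 S.
Implicit hydrogens by atom environment:
  3 × C (aromatic): no H
  2 × C: 3 H each → 6
  2 × C: 2 H each → 4
  2 × O: no H
  2 × S: 1 H each → 2
  1 × C (aromatic): 1 H
  1 × C: 1 H
  1 × O (aromatic): no H
  Total hydrogens = 14.
Molecular formula: C9H14O3S2

C9H14O3S2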